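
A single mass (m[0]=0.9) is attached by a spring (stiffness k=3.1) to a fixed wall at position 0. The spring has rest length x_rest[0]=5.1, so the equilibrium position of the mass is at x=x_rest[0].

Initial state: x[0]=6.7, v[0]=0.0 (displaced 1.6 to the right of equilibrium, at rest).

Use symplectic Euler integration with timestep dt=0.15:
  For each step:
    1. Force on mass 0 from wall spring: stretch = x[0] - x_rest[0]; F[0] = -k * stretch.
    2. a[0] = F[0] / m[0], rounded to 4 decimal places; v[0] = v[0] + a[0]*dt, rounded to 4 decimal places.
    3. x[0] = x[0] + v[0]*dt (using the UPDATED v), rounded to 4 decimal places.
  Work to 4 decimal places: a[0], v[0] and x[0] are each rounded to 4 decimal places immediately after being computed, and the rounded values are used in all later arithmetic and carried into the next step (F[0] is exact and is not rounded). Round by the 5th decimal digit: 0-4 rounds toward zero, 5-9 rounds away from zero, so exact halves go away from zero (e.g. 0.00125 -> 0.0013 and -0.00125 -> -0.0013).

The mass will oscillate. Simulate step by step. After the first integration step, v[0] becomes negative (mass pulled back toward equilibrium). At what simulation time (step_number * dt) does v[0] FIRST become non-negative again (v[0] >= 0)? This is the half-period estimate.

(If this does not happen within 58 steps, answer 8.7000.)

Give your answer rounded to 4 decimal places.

Step 0: x=[6.7000] v=[0.0000]
Step 1: x=[6.5760] v=[-0.8267]
Step 2: x=[6.3376] v=[-1.5893]
Step 3: x=[6.0033] v=[-2.2287]
Step 4: x=[5.5990] v=[-2.6954]
Step 5: x=[5.1560] v=[-2.9532]
Step 6: x=[4.7087] v=[-2.9821]
Step 7: x=[4.2917] v=[-2.7799]
Step 8: x=[3.9374] v=[-2.3623]
Step 9: x=[3.6732] v=[-1.7616]
Step 10: x=[3.5195] v=[-1.0244]
Step 11: x=[3.4883] v=[-0.2078]
Step 12: x=[3.5820] v=[0.6249]
First v>=0 after going negative at step 12, time=1.8000

Answer: 1.8000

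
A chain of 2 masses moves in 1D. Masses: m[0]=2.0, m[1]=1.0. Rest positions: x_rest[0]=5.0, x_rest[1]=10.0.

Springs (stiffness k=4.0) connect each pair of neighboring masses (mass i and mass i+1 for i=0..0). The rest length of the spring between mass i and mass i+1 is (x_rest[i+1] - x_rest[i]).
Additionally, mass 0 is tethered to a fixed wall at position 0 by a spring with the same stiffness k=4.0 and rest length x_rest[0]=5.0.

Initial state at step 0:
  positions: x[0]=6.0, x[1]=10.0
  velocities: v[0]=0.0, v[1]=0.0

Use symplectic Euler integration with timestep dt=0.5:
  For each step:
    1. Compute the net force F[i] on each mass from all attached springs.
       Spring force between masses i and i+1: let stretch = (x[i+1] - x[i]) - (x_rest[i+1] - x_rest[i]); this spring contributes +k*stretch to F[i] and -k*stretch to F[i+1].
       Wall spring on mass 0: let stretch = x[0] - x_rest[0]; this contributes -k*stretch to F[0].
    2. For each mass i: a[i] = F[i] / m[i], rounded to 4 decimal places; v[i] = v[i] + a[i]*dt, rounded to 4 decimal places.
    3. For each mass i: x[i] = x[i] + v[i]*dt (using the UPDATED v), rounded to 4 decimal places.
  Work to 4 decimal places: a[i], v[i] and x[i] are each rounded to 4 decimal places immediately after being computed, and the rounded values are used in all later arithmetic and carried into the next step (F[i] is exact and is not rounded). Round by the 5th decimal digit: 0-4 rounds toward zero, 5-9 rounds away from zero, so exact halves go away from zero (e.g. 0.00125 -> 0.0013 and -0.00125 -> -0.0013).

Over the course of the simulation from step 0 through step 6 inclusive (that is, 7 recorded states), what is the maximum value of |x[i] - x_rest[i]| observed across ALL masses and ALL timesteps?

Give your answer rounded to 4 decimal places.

Step 0: x=[6.0000 10.0000] v=[0.0000 0.0000]
Step 1: x=[5.0000 11.0000] v=[-2.0000 2.0000]
Step 2: x=[4.5000 11.0000] v=[-1.0000 0.0000]
Step 3: x=[5.0000 9.5000] v=[1.0000 -3.0000]
Step 4: x=[5.2500 8.5000] v=[0.5000 -2.0000]
Step 5: x=[4.5000 9.2500] v=[-1.5000 1.5000]
Step 6: x=[3.8750 10.2500] v=[-1.2500 2.0000]
Max displacement = 1.5000

Answer: 1.5000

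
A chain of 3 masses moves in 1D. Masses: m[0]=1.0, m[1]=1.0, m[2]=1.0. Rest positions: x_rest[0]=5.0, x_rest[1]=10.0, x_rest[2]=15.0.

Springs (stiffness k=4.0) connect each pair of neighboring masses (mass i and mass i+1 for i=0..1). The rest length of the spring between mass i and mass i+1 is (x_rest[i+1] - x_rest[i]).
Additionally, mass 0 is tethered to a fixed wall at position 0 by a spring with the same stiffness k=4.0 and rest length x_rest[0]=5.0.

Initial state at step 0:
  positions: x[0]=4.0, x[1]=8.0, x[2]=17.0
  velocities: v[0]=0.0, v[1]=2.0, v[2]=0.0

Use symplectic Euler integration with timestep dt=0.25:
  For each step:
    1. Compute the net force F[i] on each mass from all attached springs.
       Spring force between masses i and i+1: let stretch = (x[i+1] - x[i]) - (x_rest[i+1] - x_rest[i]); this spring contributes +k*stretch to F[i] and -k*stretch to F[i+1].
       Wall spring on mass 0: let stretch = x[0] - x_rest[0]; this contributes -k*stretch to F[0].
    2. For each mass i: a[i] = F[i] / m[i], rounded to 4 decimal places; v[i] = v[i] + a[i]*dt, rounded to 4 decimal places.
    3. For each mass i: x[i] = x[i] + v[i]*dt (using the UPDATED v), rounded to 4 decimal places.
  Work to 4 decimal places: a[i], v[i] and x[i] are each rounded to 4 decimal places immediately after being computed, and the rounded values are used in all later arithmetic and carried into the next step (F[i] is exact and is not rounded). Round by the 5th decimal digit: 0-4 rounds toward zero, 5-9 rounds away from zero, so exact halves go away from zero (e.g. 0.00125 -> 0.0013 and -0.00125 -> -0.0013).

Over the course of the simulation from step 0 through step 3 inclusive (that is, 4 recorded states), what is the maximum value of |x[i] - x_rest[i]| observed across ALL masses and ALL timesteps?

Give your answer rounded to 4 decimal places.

Step 0: x=[4.0000 8.0000 17.0000] v=[0.0000 2.0000 0.0000]
Step 1: x=[4.0000 9.7500 16.0000] v=[0.0000 7.0000 -4.0000]
Step 2: x=[4.4375 11.6250 14.6875] v=[1.7500 7.5000 -5.2500]
Step 3: x=[5.5625 12.4688 13.8594] v=[4.5000 3.3750 -3.3125]
Max displacement = 2.4688

Answer: 2.4688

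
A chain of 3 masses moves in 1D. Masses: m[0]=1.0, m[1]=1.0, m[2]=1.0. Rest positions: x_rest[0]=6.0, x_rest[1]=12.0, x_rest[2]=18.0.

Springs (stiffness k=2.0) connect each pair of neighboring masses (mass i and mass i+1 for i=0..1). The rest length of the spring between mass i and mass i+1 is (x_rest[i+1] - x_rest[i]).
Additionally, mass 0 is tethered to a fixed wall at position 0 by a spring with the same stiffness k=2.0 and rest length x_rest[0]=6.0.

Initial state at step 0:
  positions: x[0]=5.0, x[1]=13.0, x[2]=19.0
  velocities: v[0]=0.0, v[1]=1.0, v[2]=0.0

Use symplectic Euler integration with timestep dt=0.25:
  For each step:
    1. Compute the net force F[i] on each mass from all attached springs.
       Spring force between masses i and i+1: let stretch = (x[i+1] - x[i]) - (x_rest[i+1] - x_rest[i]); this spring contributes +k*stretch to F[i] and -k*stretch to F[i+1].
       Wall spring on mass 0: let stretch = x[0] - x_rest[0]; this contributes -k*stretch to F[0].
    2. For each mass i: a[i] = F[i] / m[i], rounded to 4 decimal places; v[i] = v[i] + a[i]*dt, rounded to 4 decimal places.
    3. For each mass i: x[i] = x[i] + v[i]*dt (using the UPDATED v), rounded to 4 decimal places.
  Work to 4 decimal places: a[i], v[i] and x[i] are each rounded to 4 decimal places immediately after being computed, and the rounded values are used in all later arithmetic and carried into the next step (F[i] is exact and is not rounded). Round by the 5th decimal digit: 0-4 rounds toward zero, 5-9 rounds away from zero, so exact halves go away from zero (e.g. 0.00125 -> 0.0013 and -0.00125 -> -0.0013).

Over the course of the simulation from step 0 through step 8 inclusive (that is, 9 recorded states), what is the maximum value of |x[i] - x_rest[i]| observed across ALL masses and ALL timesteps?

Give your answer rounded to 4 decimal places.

Step 0: x=[5.0000 13.0000 19.0000] v=[0.0000 1.0000 0.0000]
Step 1: x=[5.3750 13.0000 19.0000] v=[1.5000 0.0000 0.0000]
Step 2: x=[6.0313 12.7969 19.0000] v=[2.6250 -0.8125 0.0000]
Step 3: x=[6.7794 12.5235 18.9746] v=[2.9922 -1.0938 -0.1016]
Step 4: x=[7.3981 12.3384 18.8928] v=[2.4746 -0.7403 -0.3272]
Step 5: x=[7.7095 12.3551 18.7417] v=[1.2457 0.0668 -0.6044]
Step 6: x=[7.6379 12.5894 18.5423] v=[-0.2863 0.9373 -0.7977]
Step 7: x=[7.2305 12.9489 18.3488] v=[-1.6295 1.4380 -0.7742]
Step 8: x=[6.6341 13.2686 18.2303] v=[-2.3856 1.2788 -0.4742]
Max displacement = 1.7095

Answer: 1.7095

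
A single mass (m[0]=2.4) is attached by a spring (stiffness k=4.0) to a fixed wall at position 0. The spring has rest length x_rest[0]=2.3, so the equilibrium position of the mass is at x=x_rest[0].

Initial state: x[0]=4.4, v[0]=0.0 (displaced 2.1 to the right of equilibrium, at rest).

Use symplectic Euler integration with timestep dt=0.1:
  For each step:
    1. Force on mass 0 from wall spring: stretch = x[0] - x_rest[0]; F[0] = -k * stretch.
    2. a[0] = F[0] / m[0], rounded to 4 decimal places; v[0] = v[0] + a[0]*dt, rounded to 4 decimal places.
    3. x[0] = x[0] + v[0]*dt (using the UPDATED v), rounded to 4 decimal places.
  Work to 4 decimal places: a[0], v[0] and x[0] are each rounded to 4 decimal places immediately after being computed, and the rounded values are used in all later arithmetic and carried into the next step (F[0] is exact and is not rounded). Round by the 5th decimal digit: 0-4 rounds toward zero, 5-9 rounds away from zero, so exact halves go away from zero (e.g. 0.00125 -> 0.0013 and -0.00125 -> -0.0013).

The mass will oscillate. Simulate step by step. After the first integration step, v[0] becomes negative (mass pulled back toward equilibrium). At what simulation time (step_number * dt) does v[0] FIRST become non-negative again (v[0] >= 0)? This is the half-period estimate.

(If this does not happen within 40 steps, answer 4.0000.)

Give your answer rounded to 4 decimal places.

Answer: 2.5000

Derivation:
Step 0: x=[4.4000] v=[0.0000]
Step 1: x=[4.3650] v=[-0.3500]
Step 2: x=[4.2956] v=[-0.6942]
Step 3: x=[4.1929] v=[-1.0268]
Step 4: x=[4.0587] v=[-1.3423]
Step 5: x=[3.8952] v=[-1.6354]
Step 6: x=[3.7051] v=[-1.9013]
Step 7: x=[3.4916] v=[-2.1355]
Step 8: x=[3.2582] v=[-2.3341]
Step 9: x=[3.0088] v=[-2.4938]
Step 10: x=[2.7476] v=[-2.6119]
Step 11: x=[2.4790] v=[-2.6865]
Step 12: x=[2.2074] v=[-2.7163]
Step 13: x=[1.9373] v=[-2.7009]
Step 14: x=[1.6733] v=[-2.6405]
Step 15: x=[1.4197] v=[-2.5361]
Step 16: x=[1.1808] v=[-2.3894]
Step 17: x=[0.9605] v=[-2.2029]
Step 18: x=[0.7625] v=[-1.9797]
Step 19: x=[0.5902] v=[-1.7235]
Step 20: x=[0.4464] v=[-1.4385]
Step 21: x=[0.3334] v=[-1.1296]
Step 22: x=[0.2532] v=[-0.8018]
Step 23: x=[0.2071] v=[-0.4607]
Step 24: x=[0.1959] v=[-0.1119]
Step 25: x=[0.2198] v=[0.2388]
First v>=0 after going negative at step 25, time=2.5000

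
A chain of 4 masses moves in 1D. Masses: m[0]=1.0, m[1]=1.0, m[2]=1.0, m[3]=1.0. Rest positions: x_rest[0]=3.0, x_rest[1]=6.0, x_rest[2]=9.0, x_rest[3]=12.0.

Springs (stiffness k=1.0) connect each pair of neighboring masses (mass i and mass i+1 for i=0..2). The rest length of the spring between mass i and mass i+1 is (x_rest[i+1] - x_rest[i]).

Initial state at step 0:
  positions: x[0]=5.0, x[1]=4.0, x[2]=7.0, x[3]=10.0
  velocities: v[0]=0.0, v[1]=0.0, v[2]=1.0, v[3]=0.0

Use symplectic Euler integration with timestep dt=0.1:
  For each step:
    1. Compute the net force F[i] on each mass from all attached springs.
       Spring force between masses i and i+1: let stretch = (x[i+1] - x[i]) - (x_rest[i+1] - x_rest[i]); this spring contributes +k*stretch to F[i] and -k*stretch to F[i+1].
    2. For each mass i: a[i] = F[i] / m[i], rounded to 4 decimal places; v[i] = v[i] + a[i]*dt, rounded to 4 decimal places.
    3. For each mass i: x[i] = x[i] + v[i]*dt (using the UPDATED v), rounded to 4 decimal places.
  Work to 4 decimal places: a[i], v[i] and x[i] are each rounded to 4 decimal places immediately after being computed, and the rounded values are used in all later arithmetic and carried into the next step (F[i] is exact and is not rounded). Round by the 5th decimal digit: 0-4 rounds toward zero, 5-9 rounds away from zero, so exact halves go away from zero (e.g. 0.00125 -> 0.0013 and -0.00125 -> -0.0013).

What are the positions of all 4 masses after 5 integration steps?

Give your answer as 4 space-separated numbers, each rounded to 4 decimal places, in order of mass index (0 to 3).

Step 0: x=[5.0000 4.0000 7.0000 10.0000] v=[0.0000 0.0000 1.0000 0.0000]
Step 1: x=[4.9600 4.0400 7.1000 10.0000] v=[-0.4000 0.4000 1.0000 0.0000]
Step 2: x=[4.8808 4.1198 7.1984 10.0010] v=[-0.7920 0.7980 0.9840 0.0100]
Step 3: x=[4.7640 4.2380 7.2940 10.0040] v=[-1.1681 1.1820 0.9564 0.0297]
Step 4: x=[4.6119 4.3920 7.3862 10.0099] v=[-1.5207 1.5402 0.9218 0.0587]
Step 5: x=[4.4276 4.5782 7.4747 10.0195] v=[-1.8427 1.8616 0.8848 0.0963]

Answer: 4.4276 4.5782 7.4747 10.0195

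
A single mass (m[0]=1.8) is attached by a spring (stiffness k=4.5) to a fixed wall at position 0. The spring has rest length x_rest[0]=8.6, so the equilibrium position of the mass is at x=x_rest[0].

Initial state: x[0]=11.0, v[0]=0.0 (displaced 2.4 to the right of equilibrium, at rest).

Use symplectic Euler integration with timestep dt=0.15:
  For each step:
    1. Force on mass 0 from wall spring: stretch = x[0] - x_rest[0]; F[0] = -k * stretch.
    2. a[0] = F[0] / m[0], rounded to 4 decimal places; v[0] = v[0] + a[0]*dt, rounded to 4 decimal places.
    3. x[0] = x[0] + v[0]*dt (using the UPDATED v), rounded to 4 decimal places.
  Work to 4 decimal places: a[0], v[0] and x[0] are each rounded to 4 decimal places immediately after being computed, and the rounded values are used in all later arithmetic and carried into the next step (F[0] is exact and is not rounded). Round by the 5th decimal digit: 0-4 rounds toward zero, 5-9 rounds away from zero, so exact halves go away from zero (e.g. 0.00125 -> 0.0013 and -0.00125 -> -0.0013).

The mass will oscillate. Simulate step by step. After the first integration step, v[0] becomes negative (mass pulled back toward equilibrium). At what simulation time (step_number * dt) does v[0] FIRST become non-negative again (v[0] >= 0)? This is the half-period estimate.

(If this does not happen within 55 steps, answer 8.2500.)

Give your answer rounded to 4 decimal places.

Step 0: x=[11.0000] v=[0.0000]
Step 1: x=[10.8650] v=[-0.9000]
Step 2: x=[10.6026] v=[-1.7494]
Step 3: x=[10.2275] v=[-2.5004]
Step 4: x=[9.7609] v=[-3.1107]
Step 5: x=[9.2290] v=[-3.5460]
Step 6: x=[8.6617] v=[-3.7819]
Step 7: x=[8.0910] v=[-3.8050]
Step 8: x=[7.5489] v=[-3.6141]
Step 9: x=[7.0659] v=[-3.2199]
Step 10: x=[6.6692] v=[-2.6446]
Step 11: x=[6.3811] v=[-1.9206]
Step 12: x=[6.2178] v=[-1.0885]
Step 13: x=[6.1885] v=[-0.1952]
Step 14: x=[6.2949] v=[0.7091]
First v>=0 after going negative at step 14, time=2.1000

Answer: 2.1000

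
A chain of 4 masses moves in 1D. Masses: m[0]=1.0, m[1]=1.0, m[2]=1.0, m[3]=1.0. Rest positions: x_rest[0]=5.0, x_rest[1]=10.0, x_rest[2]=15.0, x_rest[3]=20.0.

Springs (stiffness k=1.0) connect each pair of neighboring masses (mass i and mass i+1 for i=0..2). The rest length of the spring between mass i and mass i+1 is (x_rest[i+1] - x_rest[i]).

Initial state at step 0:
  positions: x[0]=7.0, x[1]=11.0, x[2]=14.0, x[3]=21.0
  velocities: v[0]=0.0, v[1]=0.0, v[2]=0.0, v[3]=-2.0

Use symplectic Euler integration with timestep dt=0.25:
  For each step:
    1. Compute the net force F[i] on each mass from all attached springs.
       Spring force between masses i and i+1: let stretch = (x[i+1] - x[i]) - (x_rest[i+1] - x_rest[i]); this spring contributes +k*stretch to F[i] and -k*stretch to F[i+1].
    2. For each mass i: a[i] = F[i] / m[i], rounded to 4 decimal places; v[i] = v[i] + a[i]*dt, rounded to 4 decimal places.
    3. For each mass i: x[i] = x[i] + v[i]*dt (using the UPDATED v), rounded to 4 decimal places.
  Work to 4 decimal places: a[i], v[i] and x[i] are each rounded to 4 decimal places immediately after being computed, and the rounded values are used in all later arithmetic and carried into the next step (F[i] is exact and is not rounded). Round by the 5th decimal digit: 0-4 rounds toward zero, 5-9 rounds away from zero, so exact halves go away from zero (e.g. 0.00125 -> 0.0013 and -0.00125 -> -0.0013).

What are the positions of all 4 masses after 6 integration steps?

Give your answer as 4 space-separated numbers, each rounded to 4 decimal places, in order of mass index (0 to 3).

Step 0: x=[7.0000 11.0000 14.0000 21.0000] v=[0.0000 0.0000 0.0000 -2.0000]
Step 1: x=[6.9375 10.9375 14.2500 20.3750] v=[-0.2500 -0.2500 1.0000 -2.5000]
Step 2: x=[6.8125 10.8320 14.6758 19.6797] v=[-0.5000 -0.4219 1.7031 -2.7813]
Step 3: x=[6.6262 10.7156 15.1741 18.9841] v=[-0.7451 -0.4658 1.9931 -2.7823]
Step 4: x=[6.3830 10.6222 15.6319 18.3629] v=[-0.9728 -0.3735 1.8310 -2.4848]
Step 5: x=[6.0923 10.5770 15.9472 17.8835] v=[-1.1630 -0.1809 1.2613 -1.9176]
Step 6: x=[5.7694 10.5871 16.0479 17.5956] v=[-1.2918 0.0405 0.4028 -1.1517]

Answer: 5.7694 10.5871 16.0479 17.5956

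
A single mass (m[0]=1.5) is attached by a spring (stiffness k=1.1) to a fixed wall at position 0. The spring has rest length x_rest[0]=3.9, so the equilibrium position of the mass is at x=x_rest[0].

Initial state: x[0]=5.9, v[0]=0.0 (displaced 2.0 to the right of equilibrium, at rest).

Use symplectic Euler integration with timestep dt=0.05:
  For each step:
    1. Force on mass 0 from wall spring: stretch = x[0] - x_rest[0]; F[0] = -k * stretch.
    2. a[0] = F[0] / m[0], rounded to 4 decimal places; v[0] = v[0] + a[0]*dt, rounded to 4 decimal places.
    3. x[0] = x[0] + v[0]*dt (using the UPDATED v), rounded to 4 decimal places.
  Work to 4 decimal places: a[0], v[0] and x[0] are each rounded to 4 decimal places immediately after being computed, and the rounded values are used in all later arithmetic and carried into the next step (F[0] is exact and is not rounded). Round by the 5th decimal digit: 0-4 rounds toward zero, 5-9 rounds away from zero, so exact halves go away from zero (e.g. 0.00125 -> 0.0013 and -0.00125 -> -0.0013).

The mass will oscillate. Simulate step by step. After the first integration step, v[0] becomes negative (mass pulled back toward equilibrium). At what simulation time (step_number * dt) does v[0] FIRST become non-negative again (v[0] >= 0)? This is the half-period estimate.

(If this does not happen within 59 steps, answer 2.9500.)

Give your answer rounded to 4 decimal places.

Step 0: x=[5.9000] v=[0.0000]
Step 1: x=[5.8963] v=[-0.0733]
Step 2: x=[5.8890] v=[-0.1465]
Step 3: x=[5.8780] v=[-0.2194]
Step 4: x=[5.8634] v=[-0.2919]
Step 5: x=[5.8452] v=[-0.3639]
Step 6: x=[5.8234] v=[-0.4352]
Step 7: x=[5.7981] v=[-0.5057]
Step 8: x=[5.7693] v=[-0.5753]
Step 9: x=[5.7371] v=[-0.6438]
Step 10: x=[5.7015] v=[-0.7112]
Step 11: x=[5.6626] v=[-0.7773]
Step 12: x=[5.6205] v=[-0.8419]
Step 13: x=[5.5753] v=[-0.9050]
Step 14: x=[5.5270] v=[-0.9664]
Step 15: x=[5.4757] v=[-1.0261]
Step 16: x=[5.4215] v=[-1.0839]
Step 17: x=[5.3645] v=[-1.1397]
Step 18: x=[5.3048] v=[-1.1934]
Step 19: x=[5.2426] v=[-1.2449]
Step 20: x=[5.1779] v=[-1.2941]
Step 21: x=[5.1109] v=[-1.3410]
Step 22: x=[5.0416] v=[-1.3854]
Step 23: x=[4.9702] v=[-1.4273]
Step 24: x=[4.8969] v=[-1.4665]
Step 25: x=[4.8217] v=[-1.5031]
Step 26: x=[4.7449] v=[-1.5369]
Step 27: x=[4.6665] v=[-1.5679]
Step 28: x=[4.5867] v=[-1.5960]
Step 29: x=[4.5056] v=[-1.6212]
Step 30: x=[4.4234] v=[-1.6434]
Step 31: x=[4.3403] v=[-1.6626]
Step 32: x=[4.2564] v=[-1.6787]
Step 33: x=[4.1718] v=[-1.6918]
Step 34: x=[4.0867] v=[-1.7018]
Step 35: x=[4.0013] v=[-1.7086]
Step 36: x=[3.9157] v=[-1.7123]
Step 37: x=[3.8301] v=[-1.7129]
Step 38: x=[3.7446] v=[-1.7103]
Step 39: x=[3.6594] v=[-1.7046]
Step 40: x=[3.5746] v=[-1.6958]
Step 41: x=[3.4904] v=[-1.6839]
Step 42: x=[3.4070] v=[-1.6689]
Step 43: x=[3.3245] v=[-1.6508]
Step 44: x=[3.2430] v=[-1.6297]
Step 45: x=[3.1627] v=[-1.6056]
Step 46: x=[3.0838] v=[-1.5786]
Step 47: x=[3.0064] v=[-1.5487]
Step 48: x=[2.9306] v=[-1.5159]
Step 49: x=[2.8566] v=[-1.4804]
Step 50: x=[2.7845] v=[-1.4421]
Step 51: x=[2.7144] v=[-1.4012]
Step 52: x=[2.6465] v=[-1.3577]
Step 53: x=[2.5809] v=[-1.3117]
Step 54: x=[2.5177] v=[-1.2633]
Step 55: x=[2.4571] v=[-1.2126]
Step 56: x=[2.3991] v=[-1.1597]
Step 57: x=[2.3439] v=[-1.1047]
Step 58: x=[2.2915] v=[-1.0476]
Step 59: x=[2.2421] v=[-0.9886]
v[0] did not become non-negative within 59 steps; using fallback time=2.9500

Answer: 2.9500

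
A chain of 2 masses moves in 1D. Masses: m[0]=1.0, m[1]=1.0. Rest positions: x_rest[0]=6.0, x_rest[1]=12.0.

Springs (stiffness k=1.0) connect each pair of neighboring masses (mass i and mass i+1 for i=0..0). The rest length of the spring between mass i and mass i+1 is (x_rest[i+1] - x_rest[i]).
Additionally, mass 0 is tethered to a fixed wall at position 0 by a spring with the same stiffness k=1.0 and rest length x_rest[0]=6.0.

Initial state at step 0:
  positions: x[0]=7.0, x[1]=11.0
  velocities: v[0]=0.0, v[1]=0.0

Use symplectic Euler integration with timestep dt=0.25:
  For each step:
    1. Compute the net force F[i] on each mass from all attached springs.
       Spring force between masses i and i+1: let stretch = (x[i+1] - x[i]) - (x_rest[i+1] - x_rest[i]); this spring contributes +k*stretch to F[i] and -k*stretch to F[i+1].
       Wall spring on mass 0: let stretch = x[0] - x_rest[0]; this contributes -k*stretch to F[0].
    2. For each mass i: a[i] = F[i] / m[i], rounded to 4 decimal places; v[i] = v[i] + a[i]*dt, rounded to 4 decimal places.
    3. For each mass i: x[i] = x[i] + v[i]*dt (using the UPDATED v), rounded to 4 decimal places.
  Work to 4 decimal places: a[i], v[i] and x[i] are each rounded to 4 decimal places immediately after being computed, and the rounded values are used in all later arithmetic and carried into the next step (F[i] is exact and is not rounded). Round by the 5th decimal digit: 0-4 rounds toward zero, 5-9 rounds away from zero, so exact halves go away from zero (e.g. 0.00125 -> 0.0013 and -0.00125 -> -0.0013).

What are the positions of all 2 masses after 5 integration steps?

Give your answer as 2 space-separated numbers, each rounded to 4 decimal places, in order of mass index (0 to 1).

Answer: 5.1452 12.2758

Derivation:
Step 0: x=[7.0000 11.0000] v=[0.0000 0.0000]
Step 1: x=[6.8125 11.1250] v=[-0.7500 0.5000]
Step 2: x=[6.4688 11.3555] v=[-1.3750 0.9219]
Step 3: x=[6.0262 11.6556] v=[-1.7705 1.2002]
Step 4: x=[5.5588 11.9788] v=[-1.8697 1.2929]
Step 5: x=[5.1452 12.2758] v=[-1.6544 1.1879]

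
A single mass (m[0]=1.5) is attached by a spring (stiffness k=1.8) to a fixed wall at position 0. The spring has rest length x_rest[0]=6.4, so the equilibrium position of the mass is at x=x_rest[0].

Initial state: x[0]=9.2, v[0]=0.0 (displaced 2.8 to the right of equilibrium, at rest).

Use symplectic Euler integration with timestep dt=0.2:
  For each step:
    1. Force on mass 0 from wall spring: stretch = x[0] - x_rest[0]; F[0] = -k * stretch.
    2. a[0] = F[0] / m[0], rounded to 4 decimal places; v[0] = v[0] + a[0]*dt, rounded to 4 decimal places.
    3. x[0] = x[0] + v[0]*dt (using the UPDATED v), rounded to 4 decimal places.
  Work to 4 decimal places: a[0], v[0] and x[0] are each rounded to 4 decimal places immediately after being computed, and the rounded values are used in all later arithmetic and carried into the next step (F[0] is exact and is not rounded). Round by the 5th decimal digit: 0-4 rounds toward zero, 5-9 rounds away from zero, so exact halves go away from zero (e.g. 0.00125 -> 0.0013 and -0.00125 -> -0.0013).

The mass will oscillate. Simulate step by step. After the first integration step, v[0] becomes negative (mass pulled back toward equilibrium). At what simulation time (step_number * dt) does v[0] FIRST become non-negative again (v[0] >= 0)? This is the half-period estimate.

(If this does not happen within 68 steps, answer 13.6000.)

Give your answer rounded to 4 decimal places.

Step 0: x=[9.2000] v=[0.0000]
Step 1: x=[9.0656] v=[-0.6720]
Step 2: x=[8.8033] v=[-1.3117]
Step 3: x=[8.4256] v=[-1.8885]
Step 4: x=[7.9507] v=[-2.3746]
Step 5: x=[7.4013] v=[-2.7468]
Step 6: x=[6.8039] v=[-2.9871]
Step 7: x=[6.1871] v=[-3.0840]
Step 8: x=[5.5805] v=[-3.0329]
Step 9: x=[5.0133] v=[-2.8362]
Step 10: x=[4.5126] v=[-2.5034]
Step 11: x=[4.1025] v=[-2.0504]
Step 12: x=[3.8027] v=[-1.4990]
Step 13: x=[3.6276] v=[-0.8756]
Step 14: x=[3.5856] v=[-0.2102]
Step 15: x=[3.6787] v=[0.4653]
First v>=0 after going negative at step 15, time=3.0000

Answer: 3.0000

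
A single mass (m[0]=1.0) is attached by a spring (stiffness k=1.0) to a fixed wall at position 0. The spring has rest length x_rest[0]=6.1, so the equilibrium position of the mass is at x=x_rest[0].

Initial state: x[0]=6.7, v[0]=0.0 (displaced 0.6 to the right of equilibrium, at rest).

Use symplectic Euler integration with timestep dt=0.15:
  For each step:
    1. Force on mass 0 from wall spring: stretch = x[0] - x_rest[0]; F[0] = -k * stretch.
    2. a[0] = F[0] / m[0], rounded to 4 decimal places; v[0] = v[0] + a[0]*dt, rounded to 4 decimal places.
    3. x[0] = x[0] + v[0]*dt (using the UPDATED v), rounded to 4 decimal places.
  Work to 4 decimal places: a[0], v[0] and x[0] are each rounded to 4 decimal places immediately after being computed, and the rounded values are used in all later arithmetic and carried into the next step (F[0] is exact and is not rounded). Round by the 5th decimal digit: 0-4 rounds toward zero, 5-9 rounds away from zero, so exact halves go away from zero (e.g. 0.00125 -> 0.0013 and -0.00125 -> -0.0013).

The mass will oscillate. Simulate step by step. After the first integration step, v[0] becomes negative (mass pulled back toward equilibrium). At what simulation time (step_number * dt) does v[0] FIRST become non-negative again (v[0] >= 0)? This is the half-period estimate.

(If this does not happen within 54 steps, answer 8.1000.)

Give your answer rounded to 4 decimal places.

Step 0: x=[6.7000] v=[0.0000]
Step 1: x=[6.6865] v=[-0.0900]
Step 2: x=[6.6598] v=[-0.1780]
Step 3: x=[6.6205] v=[-0.2620]
Step 4: x=[6.5695] v=[-0.3401]
Step 5: x=[6.5079] v=[-0.4105]
Step 6: x=[6.4371] v=[-0.4717]
Step 7: x=[6.3588] v=[-0.5223]
Step 8: x=[6.2746] v=[-0.5611]
Step 9: x=[6.1865] v=[-0.5873]
Step 10: x=[6.0965] v=[-0.6003]
Step 11: x=[6.0065] v=[-0.5998]
Step 12: x=[5.9186] v=[-0.5858]
Step 13: x=[5.8348] v=[-0.5586]
Step 14: x=[5.7570] v=[-0.5188]
Step 15: x=[5.6869] v=[-0.4674]
Step 16: x=[5.6261] v=[-0.4054]
Step 17: x=[5.5760] v=[-0.3343]
Step 18: x=[5.5376] v=[-0.2557]
Step 19: x=[5.5119] v=[-0.1713]
Step 20: x=[5.4994] v=[-0.0831]
Step 21: x=[5.5005] v=[0.0070]
First v>=0 after going negative at step 21, time=3.1500

Answer: 3.1500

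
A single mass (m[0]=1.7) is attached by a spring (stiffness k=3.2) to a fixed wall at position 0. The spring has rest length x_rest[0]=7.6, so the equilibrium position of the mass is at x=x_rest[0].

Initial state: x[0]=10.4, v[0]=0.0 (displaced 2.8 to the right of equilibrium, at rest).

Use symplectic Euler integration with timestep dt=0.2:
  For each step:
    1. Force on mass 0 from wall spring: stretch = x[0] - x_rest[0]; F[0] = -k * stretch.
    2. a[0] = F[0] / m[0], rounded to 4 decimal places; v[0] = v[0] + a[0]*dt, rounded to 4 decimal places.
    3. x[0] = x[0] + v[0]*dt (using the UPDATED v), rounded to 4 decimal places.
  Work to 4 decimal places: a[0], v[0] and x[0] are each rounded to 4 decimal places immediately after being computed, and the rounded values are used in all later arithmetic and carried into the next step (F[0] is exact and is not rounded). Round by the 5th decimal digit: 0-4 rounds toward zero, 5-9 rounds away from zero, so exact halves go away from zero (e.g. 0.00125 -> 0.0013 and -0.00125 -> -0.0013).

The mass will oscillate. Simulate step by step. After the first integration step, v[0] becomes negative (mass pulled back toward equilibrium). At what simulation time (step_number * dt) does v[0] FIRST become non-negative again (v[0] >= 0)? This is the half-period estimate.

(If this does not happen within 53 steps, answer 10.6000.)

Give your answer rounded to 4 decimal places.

Answer: 2.4000

Derivation:
Step 0: x=[10.4000] v=[0.0000]
Step 1: x=[10.1892] v=[-1.0541]
Step 2: x=[9.7834] v=[-2.0289]
Step 3: x=[9.2132] v=[-2.8509]
Step 4: x=[8.5216] v=[-3.4582]
Step 5: x=[7.7606] v=[-3.8052]
Step 6: x=[6.9875] v=[-3.8657]
Step 7: x=[6.2605] v=[-3.6351]
Step 8: x=[5.6343] v=[-3.1308]
Step 9: x=[5.1561] v=[-2.3908]
Step 10: x=[4.8620] v=[-1.4707]
Step 11: x=[4.7740] v=[-0.4399]
Step 12: x=[4.8988] v=[0.6240]
First v>=0 after going negative at step 12, time=2.4000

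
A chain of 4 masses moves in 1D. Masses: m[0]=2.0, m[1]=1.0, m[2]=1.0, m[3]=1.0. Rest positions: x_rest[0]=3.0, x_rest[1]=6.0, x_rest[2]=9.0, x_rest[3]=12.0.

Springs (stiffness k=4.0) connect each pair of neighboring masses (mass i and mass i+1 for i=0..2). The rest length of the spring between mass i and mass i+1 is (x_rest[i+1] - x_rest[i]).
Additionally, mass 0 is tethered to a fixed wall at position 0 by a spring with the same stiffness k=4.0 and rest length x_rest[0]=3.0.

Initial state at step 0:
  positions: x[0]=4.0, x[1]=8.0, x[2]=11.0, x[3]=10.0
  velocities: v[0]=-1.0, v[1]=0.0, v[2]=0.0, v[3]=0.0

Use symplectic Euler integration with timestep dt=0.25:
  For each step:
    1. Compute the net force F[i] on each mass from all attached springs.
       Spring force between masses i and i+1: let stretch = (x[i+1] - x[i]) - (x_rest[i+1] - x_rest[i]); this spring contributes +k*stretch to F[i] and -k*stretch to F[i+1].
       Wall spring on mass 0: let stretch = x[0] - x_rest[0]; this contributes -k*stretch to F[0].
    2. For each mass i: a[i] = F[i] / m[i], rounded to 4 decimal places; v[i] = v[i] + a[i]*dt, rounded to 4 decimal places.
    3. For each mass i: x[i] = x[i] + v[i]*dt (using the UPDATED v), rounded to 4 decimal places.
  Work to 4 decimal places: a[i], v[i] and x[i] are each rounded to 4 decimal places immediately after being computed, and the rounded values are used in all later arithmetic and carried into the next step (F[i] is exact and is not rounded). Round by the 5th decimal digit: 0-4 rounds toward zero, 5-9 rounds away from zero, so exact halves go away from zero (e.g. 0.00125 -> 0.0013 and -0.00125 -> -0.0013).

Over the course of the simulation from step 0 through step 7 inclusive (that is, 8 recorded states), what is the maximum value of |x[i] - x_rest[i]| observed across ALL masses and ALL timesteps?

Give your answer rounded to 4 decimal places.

Answer: 2.3750

Derivation:
Step 0: x=[4.0000 8.0000 11.0000 10.0000] v=[-1.0000 0.0000 0.0000 0.0000]
Step 1: x=[3.7500 7.7500 10.0000 11.0000] v=[-1.0000 -1.0000 -4.0000 4.0000]
Step 2: x=[3.5313 7.0625 8.6875 12.5000] v=[-0.8750 -2.7500 -5.2500 6.0000]
Step 3: x=[3.3125 5.8985 7.9219 13.7969] v=[-0.8751 -4.6562 -3.0625 5.1875]
Step 4: x=[3.0029 4.5938 8.1192 14.3750] v=[-1.2384 -5.2188 0.7891 2.3125]
Step 5: x=[2.5168 3.7727 8.9991 14.1392] v=[-1.9444 -3.2843 3.5195 -0.9433]
Step 6: x=[1.8731 3.9443 9.8574 13.3684] v=[-2.5749 0.6862 3.4332 -3.0834]
Step 7: x=[1.2541 5.0763 10.1152 12.4698] v=[-2.4759 4.5281 1.0311 -3.5944]
Max displacement = 2.3750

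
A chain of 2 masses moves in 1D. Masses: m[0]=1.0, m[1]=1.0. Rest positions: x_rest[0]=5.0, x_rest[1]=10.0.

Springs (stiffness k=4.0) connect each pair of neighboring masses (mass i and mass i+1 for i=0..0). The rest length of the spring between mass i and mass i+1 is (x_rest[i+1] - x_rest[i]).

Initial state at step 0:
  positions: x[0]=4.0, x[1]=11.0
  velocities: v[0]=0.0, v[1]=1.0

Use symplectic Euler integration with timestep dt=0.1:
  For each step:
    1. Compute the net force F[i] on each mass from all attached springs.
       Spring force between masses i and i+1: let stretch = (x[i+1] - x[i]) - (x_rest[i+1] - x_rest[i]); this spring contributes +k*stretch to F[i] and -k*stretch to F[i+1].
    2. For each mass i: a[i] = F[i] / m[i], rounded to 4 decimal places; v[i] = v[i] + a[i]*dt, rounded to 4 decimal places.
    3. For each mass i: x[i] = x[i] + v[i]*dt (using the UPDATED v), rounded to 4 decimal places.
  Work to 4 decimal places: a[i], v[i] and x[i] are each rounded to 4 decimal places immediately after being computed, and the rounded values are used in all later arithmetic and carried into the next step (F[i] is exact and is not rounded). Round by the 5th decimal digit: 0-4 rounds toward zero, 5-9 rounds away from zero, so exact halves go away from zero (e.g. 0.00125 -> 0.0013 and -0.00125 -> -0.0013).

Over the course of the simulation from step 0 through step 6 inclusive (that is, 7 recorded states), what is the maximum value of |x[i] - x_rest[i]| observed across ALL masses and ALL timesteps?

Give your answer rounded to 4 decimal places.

Answer: 1.0200

Derivation:
Step 0: x=[4.0000 11.0000] v=[0.0000 1.0000]
Step 1: x=[4.0800 11.0200] v=[0.8000 0.2000]
Step 2: x=[4.2376 10.9624] v=[1.5760 -0.5760]
Step 3: x=[4.4642 10.8358] v=[2.2659 -1.2659]
Step 4: x=[4.7457 10.6544] v=[2.8145 -1.8145]
Step 5: x=[5.0635 10.4366] v=[3.1780 -2.1780]
Step 6: x=[5.3962 10.2039] v=[3.3272 -2.3272]
Max displacement = 1.0200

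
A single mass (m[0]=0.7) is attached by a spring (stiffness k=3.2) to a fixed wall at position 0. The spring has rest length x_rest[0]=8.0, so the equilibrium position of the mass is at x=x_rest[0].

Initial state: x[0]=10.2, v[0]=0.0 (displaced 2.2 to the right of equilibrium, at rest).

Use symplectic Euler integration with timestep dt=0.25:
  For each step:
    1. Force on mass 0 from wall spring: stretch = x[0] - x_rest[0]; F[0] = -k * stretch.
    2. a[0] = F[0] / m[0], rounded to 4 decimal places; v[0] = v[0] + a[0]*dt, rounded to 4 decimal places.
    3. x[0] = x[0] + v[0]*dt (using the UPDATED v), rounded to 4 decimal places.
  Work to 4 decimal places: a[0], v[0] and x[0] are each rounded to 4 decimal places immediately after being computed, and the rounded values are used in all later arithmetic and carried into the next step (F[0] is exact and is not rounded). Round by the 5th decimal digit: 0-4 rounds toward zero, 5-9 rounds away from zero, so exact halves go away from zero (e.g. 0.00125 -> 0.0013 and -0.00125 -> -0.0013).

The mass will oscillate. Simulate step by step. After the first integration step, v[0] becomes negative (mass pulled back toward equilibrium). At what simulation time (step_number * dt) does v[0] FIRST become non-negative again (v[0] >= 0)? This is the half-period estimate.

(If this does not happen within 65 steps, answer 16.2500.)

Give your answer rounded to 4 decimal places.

Answer: 1.5000

Derivation:
Step 0: x=[10.2000] v=[0.0000]
Step 1: x=[9.5714] v=[-2.5143]
Step 2: x=[8.4939] v=[-4.3102]
Step 3: x=[7.2752] v=[-4.8747]
Step 4: x=[6.2636] v=[-4.0464]
Step 5: x=[5.7481] v=[-2.0620]
Step 6: x=[5.8760] v=[0.5116]
First v>=0 after going negative at step 6, time=1.5000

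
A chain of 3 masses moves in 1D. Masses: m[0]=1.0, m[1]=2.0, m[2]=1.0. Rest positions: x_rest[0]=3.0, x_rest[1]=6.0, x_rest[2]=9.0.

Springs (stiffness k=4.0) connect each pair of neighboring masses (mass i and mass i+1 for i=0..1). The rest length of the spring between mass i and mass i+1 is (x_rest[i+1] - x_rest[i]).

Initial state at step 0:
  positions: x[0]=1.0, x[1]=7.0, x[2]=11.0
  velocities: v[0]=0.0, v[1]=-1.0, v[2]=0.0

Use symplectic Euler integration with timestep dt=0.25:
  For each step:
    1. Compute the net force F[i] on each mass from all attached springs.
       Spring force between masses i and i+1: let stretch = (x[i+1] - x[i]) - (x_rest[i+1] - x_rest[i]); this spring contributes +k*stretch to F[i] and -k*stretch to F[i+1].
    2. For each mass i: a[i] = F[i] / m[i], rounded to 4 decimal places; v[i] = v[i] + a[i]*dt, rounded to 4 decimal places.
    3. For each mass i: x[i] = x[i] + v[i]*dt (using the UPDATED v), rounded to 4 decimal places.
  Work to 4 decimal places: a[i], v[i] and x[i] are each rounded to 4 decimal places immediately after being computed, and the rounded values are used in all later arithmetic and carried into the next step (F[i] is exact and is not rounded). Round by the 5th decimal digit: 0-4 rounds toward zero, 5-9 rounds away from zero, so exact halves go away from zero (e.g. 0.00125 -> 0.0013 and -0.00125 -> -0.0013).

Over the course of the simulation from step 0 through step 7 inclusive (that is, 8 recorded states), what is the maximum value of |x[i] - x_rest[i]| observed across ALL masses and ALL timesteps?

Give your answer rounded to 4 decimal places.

Step 0: x=[1.0000 7.0000 11.0000] v=[0.0000 -1.0000 0.0000]
Step 1: x=[1.7500 6.5000 10.7500] v=[3.0000 -2.0000 -1.0000]
Step 2: x=[2.9375 5.9375 10.1875] v=[4.7500 -2.2500 -2.2500]
Step 3: x=[4.1250 5.5313 9.3125] v=[4.7500 -1.6250 -3.5000]
Step 4: x=[4.9141 5.4219 8.2422] v=[3.1563 -0.4376 -4.2812]
Step 5: x=[5.0801 5.6016 7.2168] v=[0.6641 0.7187 -4.1015]
Step 6: x=[4.6265 5.9180 6.5376] v=[-1.8144 1.2656 -2.7167]
Step 7: x=[3.7458 6.1504 6.4535] v=[-3.5229 0.9297 -0.3363]
Max displacement = 2.5465

Answer: 2.5465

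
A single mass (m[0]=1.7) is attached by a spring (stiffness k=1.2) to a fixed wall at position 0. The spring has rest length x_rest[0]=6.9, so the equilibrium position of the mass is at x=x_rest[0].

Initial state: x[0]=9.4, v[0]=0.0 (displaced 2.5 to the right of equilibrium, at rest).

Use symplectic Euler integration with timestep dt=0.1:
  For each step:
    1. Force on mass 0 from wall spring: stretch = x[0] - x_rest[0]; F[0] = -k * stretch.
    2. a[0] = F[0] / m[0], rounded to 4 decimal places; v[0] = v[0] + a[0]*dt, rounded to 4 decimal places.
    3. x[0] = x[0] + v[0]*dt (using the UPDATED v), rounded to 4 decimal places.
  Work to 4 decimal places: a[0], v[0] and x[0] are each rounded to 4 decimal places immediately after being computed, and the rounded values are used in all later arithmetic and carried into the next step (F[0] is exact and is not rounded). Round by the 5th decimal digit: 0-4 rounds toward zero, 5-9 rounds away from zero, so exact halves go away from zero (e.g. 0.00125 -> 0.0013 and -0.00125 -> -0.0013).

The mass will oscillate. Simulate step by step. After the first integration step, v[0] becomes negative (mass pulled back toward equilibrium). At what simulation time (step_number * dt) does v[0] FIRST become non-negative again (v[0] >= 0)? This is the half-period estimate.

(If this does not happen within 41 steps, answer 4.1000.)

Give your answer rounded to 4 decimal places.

Answer: 3.8000

Derivation:
Step 0: x=[9.4000] v=[0.0000]
Step 1: x=[9.3824] v=[-0.1765]
Step 2: x=[9.3472] v=[-0.3517]
Step 3: x=[9.2948] v=[-0.5244]
Step 4: x=[9.2255] v=[-0.6934]
Step 5: x=[9.1397] v=[-0.8576]
Step 6: x=[9.0381] v=[-1.0157]
Step 7: x=[8.9214] v=[-1.1666]
Step 8: x=[8.7905] v=[-1.3093]
Step 9: x=[8.6462] v=[-1.4428]
Step 10: x=[8.4896] v=[-1.5661]
Step 11: x=[8.3218] v=[-1.6783]
Step 12: x=[8.1439] v=[-1.7787]
Step 13: x=[7.9573] v=[-1.8665]
Step 14: x=[7.7632] v=[-1.9411]
Step 15: x=[7.5630] v=[-2.0020]
Step 16: x=[7.3581] v=[-2.0488]
Step 17: x=[7.1500] v=[-2.0811]
Step 18: x=[6.9401] v=[-2.0988]
Step 19: x=[6.7299] v=[-2.1016]
Step 20: x=[6.5209] v=[-2.0896]
Step 21: x=[6.3146] v=[-2.0628]
Step 22: x=[6.1125] v=[-2.0215]
Step 23: x=[5.9159] v=[-1.9659]
Step 24: x=[5.7263] v=[-1.8964]
Step 25: x=[5.5449] v=[-1.8136]
Step 26: x=[5.3731] v=[-1.7180]
Step 27: x=[5.2121] v=[-1.6102]
Step 28: x=[5.0630] v=[-1.4911]
Step 29: x=[4.9269] v=[-1.3614]
Step 30: x=[4.8047] v=[-1.2221]
Step 31: x=[4.6973] v=[-1.0742]
Step 32: x=[4.6054] v=[-0.9187]
Step 33: x=[4.5297] v=[-0.7567]
Step 34: x=[4.4708] v=[-0.5894]
Step 35: x=[4.4290] v=[-0.4179]
Step 36: x=[4.4047] v=[-0.2435]
Step 37: x=[4.3980] v=[-0.0674]
Step 38: x=[4.4089] v=[0.1092]
First v>=0 after going negative at step 38, time=3.8000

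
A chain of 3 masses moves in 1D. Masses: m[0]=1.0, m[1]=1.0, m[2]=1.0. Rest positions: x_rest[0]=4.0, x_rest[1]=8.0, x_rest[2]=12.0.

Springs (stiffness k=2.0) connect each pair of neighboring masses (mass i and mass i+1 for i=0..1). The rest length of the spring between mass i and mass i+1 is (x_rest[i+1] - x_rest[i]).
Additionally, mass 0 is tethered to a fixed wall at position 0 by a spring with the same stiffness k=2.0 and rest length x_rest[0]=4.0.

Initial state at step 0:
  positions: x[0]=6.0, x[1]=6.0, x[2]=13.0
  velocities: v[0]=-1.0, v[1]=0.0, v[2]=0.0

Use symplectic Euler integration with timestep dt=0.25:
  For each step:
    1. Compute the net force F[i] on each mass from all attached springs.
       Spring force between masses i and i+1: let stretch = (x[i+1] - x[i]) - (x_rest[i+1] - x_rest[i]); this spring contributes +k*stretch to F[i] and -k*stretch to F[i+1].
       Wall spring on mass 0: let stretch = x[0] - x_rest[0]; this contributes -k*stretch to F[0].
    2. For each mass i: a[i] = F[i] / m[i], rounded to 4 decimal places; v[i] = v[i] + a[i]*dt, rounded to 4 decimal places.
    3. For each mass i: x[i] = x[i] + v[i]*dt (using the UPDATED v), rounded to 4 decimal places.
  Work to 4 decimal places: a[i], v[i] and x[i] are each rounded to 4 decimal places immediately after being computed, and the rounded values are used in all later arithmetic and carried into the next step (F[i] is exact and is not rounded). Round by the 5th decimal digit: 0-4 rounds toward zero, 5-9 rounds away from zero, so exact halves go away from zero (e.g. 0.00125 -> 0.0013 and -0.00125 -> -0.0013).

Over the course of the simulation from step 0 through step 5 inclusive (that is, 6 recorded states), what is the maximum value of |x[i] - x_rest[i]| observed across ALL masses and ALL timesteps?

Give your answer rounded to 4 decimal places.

Step 0: x=[6.0000 6.0000 13.0000] v=[-1.0000 0.0000 0.0000]
Step 1: x=[5.0000 6.8750 12.6250] v=[-4.0000 3.5000 -1.5000]
Step 2: x=[3.6094 8.2344 12.0313] v=[-5.5625 5.4375 -2.3750]
Step 3: x=[2.3457 9.4903 11.4629] v=[-5.0547 5.0235 -2.2735]
Step 4: x=[1.6819 10.0997 11.1480] v=[-2.6553 2.4375 -1.2598]
Step 5: x=[1.8601 9.7879 11.2020] v=[0.7127 -1.2473 0.2161]
Max displacement = 2.3181

Answer: 2.3181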